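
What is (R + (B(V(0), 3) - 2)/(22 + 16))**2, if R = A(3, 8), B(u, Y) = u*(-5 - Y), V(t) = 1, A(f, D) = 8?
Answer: 21609/361 ≈ 59.859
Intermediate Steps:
R = 8
(R + (B(V(0), 3) - 2)/(22 + 16))**2 = (8 + (-1*1*(5 + 3) - 2)/(22 + 16))**2 = (8 + (-1*1*8 - 2)/38)**2 = (8 + (-8 - 2)*(1/38))**2 = (8 - 10*1/38)**2 = (8 - 5/19)**2 = (147/19)**2 = 21609/361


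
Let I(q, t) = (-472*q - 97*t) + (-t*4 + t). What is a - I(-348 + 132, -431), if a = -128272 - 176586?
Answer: -449910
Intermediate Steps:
a = -304858
I(q, t) = -472*q - 100*t (I(q, t) = (-472*q - 97*t) + (-4*t + t) = (-472*q - 97*t) - 3*t = -472*q - 100*t)
a - I(-348 + 132, -431) = -304858 - (-472*(-348 + 132) - 100*(-431)) = -304858 - (-472*(-216) + 43100) = -304858 - (101952 + 43100) = -304858 - 1*145052 = -304858 - 145052 = -449910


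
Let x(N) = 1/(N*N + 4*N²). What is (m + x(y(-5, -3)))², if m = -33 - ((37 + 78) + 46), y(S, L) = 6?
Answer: 1219336561/32400 ≈ 37634.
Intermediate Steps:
x(N) = 1/(5*N²) (x(N) = 1/(N² + 4*N²) = 1/(5*N²))
m = -194 (m = -33 - (115 + 46) = -33 - 1*161 = -33 - 161 = -194)
(m + x(y(-5, -3)))² = (-194 + (⅕)/6²)² = (-194 + (⅕)*(1/36))² = (-194 + 1/180)² = (-34919/180)² = 1219336561/32400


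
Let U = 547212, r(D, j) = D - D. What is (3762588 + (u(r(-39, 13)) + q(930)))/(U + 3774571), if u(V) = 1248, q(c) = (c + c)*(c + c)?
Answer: 249084/149027 ≈ 1.6714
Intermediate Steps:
q(c) = 4*c**2 (q(c) = (2*c)*(2*c) = 4*c**2)
r(D, j) = 0
(3762588 + (u(r(-39, 13)) + q(930)))/(U + 3774571) = (3762588 + (1248 + 4*930**2))/(547212 + 3774571) = (3762588 + (1248 + 4*864900))/4321783 = (3762588 + (1248 + 3459600))*(1/4321783) = (3762588 + 3460848)*(1/4321783) = 7223436*(1/4321783) = 249084/149027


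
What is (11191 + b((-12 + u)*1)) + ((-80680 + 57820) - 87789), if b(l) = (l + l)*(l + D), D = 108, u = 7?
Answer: -100488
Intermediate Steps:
b(l) = 2*l*(108 + l) (b(l) = (l + l)*(l + 108) = (2*l)*(108 + l) = 2*l*(108 + l))
(11191 + b((-12 + u)*1)) + ((-80680 + 57820) - 87789) = (11191 + 2*((-12 + 7)*1)*(108 + (-12 + 7)*1)) + ((-80680 + 57820) - 87789) = (11191 + 2*(-5*1)*(108 - 5*1)) + (-22860 - 87789) = (11191 + 2*(-5)*(108 - 5)) - 110649 = (11191 + 2*(-5)*103) - 110649 = (11191 - 1030) - 110649 = 10161 - 110649 = -100488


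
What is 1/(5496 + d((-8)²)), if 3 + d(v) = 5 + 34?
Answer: 1/5532 ≈ 0.00018077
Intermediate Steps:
d(v) = 36 (d(v) = -3 + (5 + 34) = -3 + 39 = 36)
1/(5496 + d((-8)²)) = 1/(5496 + 36) = 1/5532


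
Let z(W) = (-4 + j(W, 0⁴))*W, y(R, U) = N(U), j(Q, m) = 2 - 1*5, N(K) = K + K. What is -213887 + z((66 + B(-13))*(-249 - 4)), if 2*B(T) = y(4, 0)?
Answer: -97001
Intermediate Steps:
N(K) = 2*K
j(Q, m) = -3 (j(Q, m) = 2 - 5 = -3)
y(R, U) = 2*U
B(T) = 0 (B(T) = (2*0)/2 = (½)*0 = 0)
z(W) = -7*W (z(W) = (-4 - 3)*W = -7*W)
-213887 + z((66 + B(-13))*(-249 - 4)) = -213887 - 7*(66 + 0)*(-249 - 4) = -213887 - 462*(-253) = -213887 - 7*(-16698) = -213887 + 116886 = -97001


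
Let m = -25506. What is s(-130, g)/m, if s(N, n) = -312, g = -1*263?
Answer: 4/327 ≈ 0.012232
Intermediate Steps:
g = -263
s(-130, g)/m = -312/(-25506) = -312*(-1/25506) = 4/327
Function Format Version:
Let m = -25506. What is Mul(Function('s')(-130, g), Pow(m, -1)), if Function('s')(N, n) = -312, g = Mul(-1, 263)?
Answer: Rational(4, 327) ≈ 0.012232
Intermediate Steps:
g = -263
Mul(Function('s')(-130, g), Pow(m, -1)) = Mul(-312, Pow(-25506, -1)) = Mul(-312, Rational(-1, 25506)) = Rational(4, 327)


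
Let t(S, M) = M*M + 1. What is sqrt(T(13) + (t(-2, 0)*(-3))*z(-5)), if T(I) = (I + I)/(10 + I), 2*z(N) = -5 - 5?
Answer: sqrt(8533)/23 ≈ 4.0163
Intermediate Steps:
t(S, M) = 1 + M**2 (t(S, M) = M**2 + 1 = 1 + M**2)
z(N) = -5 (z(N) = (-5 - 5)/2 = (1/2)*(-10) = -5)
T(I) = 2*I/(10 + I) (T(I) = (2*I)/(10 + I) = 2*I/(10 + I))
sqrt(T(13) + (t(-2, 0)*(-3))*z(-5)) = sqrt(2*13/(10 + 13) + ((1 + 0**2)*(-3))*(-5)) = sqrt(2*13/23 + ((1 + 0)*(-3))*(-5)) = sqrt(2*13*(1/23) + (1*(-3))*(-5)) = sqrt(26/23 - 3*(-5)) = sqrt(26/23 + 15) = sqrt(371/23) = sqrt(8533)/23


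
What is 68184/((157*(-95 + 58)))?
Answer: -68184/5809 ≈ -11.738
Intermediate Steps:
68184/((157*(-95 + 58))) = 68184/((157*(-37))) = 68184/(-5809) = 68184*(-1/5809) = -68184/5809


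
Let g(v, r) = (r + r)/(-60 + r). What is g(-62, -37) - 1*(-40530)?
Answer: 3931484/97 ≈ 40531.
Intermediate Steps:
g(v, r) = 2*r/(-60 + r) (g(v, r) = (2*r)/(-60 + r) = 2*r/(-60 + r))
g(-62, -37) - 1*(-40530) = 2*(-37)/(-60 - 37) - 1*(-40530) = 2*(-37)/(-97) + 40530 = 2*(-37)*(-1/97) + 40530 = 74/97 + 40530 = 3931484/97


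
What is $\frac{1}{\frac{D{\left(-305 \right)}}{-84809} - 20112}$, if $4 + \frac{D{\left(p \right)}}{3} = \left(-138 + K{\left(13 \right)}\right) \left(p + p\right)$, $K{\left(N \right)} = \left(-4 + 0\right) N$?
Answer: $- \frac{84809}{1706026296} \approx -4.9711 \cdot 10^{-5}$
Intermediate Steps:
$K{\left(N \right)} = - 4 N$
$D{\left(p \right)} = -12 - 1140 p$ ($D{\left(p \right)} = -12 + 3 \left(-138 - 52\right) \left(p + p\right) = -12 + 3 \left(-138 - 52\right) 2 p = -12 + 3 \left(- 190 \cdot 2 p\right) = -12 + 3 \left(- 380 p\right) = -12 - 1140 p$)
$\frac{1}{\frac{D{\left(-305 \right)}}{-84809} - 20112} = \frac{1}{\frac{-12 - -347700}{-84809} - 20112} = \frac{1}{\left(-12 + 347700\right) \left(- \frac{1}{84809}\right) - 20112} = \frac{1}{347688 \left(- \frac{1}{84809}\right) - 20112} = \frac{1}{- \frac{347688}{84809} - 20112} = \frac{1}{- \frac{1706026296}{84809}} = - \frac{84809}{1706026296}$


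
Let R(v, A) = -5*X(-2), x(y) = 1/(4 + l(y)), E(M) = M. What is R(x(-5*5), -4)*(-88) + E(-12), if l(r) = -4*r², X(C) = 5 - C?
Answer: 3068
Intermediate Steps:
x(y) = 1/(4 - 4*y²)
R(v, A) = -35 (R(v, A) = -5*(5 - 1*(-2)) = -5*(5 + 2) = -5*7 = -35)
R(x(-5*5), -4)*(-88) + E(-12) = -35*(-88) - 12 = 3080 - 12 = 3068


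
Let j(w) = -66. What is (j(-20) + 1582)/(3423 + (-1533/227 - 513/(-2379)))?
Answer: 272896676/615000801 ≈ 0.44373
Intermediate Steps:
(j(-20) + 1582)/(3423 + (-1533/227 - 513/(-2379))) = (-66 + 1582)/(3423 + (-1533/227 - 513/(-2379))) = 1516/(3423 + (-1533*1/227 - 513*(-1/2379))) = 1516/(3423 + (-1533/227 + 171/793)) = 1516/(3423 - 1176852/180011) = 1516/(615000801/180011) = 1516*(180011/615000801) = 272896676/615000801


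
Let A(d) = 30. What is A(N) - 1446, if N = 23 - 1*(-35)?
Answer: -1416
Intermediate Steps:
N = 58 (N = 23 + 35 = 58)
A(N) - 1446 = 30 - 1446 = -1416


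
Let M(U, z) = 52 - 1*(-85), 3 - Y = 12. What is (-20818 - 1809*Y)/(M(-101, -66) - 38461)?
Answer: 349/2948 ≈ 0.11839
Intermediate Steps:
Y = -9 (Y = 3 - 1*12 = 3 - 12 = -9)
M(U, z) = 137 (M(U, z) = 52 + 85 = 137)
(-20818 - 1809*Y)/(M(-101, -66) - 38461) = (-20818 - 1809*(-9))/(137 - 38461) = (-20818 + 16281)/(-38324) = -4537*(-1/38324) = 349/2948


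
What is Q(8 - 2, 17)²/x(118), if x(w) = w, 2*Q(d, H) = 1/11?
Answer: 1/57112 ≈ 1.7509e-5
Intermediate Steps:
Q(d, H) = 1/22 (Q(d, H) = (½)/11 = (½)*(1/11) = 1/22)
Q(8 - 2, 17)²/x(118) = (1/22)²/118 = (1/484)*(1/118) = 1/57112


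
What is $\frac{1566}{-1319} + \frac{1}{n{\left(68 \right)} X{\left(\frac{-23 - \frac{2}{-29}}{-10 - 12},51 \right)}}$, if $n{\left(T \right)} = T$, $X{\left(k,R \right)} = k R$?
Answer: $- \frac{1805349499}{1520952090} \approx -1.187$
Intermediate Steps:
$X{\left(k,R \right)} = R k$
$\frac{1566}{-1319} + \frac{1}{n{\left(68 \right)} X{\left(\frac{-23 - \frac{2}{-29}}{-10 - 12},51 \right)}} = \frac{1566}{-1319} + \frac{1}{68 \cdot 51 \frac{-23 - \frac{2}{-29}}{-10 - 12}} = 1566 \left(- \frac{1}{1319}\right) + \frac{1}{68 \cdot 51 \frac{-23 - - \frac{2}{29}}{-22}} = - \frac{1566}{1319} + \frac{1}{68 \cdot 51 \left(-23 + \frac{2}{29}\right) \left(- \frac{1}{22}\right)} = - \frac{1566}{1319} + \frac{1}{68 \cdot 51 \left(\left(- \frac{665}{29}\right) \left(- \frac{1}{22}\right)\right)} = - \frac{1566}{1319} + \frac{1}{68 \cdot 51 \cdot \frac{665}{638}} = - \frac{1566}{1319} + \frac{1}{68 \cdot \frac{33915}{638}} = - \frac{1566}{1319} + \frac{1}{68} \cdot \frac{638}{33915} = - \frac{1566}{1319} + \frac{319}{1153110} = - \frac{1805349499}{1520952090}$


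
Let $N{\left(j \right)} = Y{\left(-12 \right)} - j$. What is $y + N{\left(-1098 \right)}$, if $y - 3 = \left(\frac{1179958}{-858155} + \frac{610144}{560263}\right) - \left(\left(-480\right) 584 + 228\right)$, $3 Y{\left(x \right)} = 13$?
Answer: $\frac{405592289777741978}{1442377484295} \approx 2.812 \cdot 10^{5}$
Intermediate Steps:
$Y{\left(x \right)} = \frac{13}{3}$ ($Y{\left(x \right)} = \frac{1}{3} \cdot 13 = \frac{13}{3}$)
$N{\left(j \right)} = \frac{13}{3} - j$
$y = \frac{134667436332518041}{480792494765}$ ($y = 3 + \left(\left(\frac{1179958}{-858155} + \frac{610144}{560263}\right) - \left(\left(-480\right) 584 + 228\right)\right) = 3 + \left(\left(1179958 \left(- \frac{1}{858155}\right) + 610144 \cdot \frac{1}{560263}\right) - \left(-280320 + 228\right)\right) = 3 + \left(\left(- \frac{1179958}{858155} + \frac{610144}{560263}\right) - -280092\right) = 3 + \left(- \frac{137488684634}{480792494765} + 280092\right) = 3 + \frac{134665993955033746}{480792494765} = \frac{134667436332518041}{480792494765} \approx 2.8009 \cdot 10^{5}$)
$y + N{\left(-1098 \right)} = \frac{134667436332518041}{480792494765} + \left(\frac{13}{3} - -1098\right) = \frac{134667436332518041}{480792494765} + \left(\frac{13}{3} + 1098\right) = \frac{134667436332518041}{480792494765} + \frac{3307}{3} = \frac{405592289777741978}{1442377484295}$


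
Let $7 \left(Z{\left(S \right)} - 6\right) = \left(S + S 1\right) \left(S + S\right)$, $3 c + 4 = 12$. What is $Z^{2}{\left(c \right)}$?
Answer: $\frac{401956}{3969} \approx 101.27$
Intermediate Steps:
$c = \frac{8}{3}$ ($c = - \frac{4}{3} + \frac{1}{3} \cdot 12 = - \frac{4}{3} + 4 = \frac{8}{3} \approx 2.6667$)
$Z{\left(S \right)} = 6 + \frac{4 S^{2}}{7}$ ($Z{\left(S \right)} = 6 + \frac{\left(S + S 1\right) \left(S + S\right)}{7} = 6 + \frac{\left(S + S\right) 2 S}{7} = 6 + \frac{2 S 2 S}{7} = 6 + \frac{4 S^{2}}{7}$)
$Z^{2}{\left(c \right)} = \left(6 + \frac{4 \left(\frac{8}{3}\right)^{2}}{7}\right)^{2} = \left(6 + \frac{4}{7} \cdot \frac{64}{9}\right)^{2} = \left(6 + \frac{256}{63}\right)^{2} = \left(\frac{634}{63}\right)^{2} = \frac{401956}{3969}$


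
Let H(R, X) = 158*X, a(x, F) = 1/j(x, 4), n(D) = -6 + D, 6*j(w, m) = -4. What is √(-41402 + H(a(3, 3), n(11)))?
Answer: 2*I*√10153 ≈ 201.52*I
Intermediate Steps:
j(w, m) = -⅔ (j(w, m) = (⅙)*(-4) = -⅔)
a(x, F) = -3/2 (a(x, F) = 1/(-⅔) = -3/2)
√(-41402 + H(a(3, 3), n(11))) = √(-41402 + 158*(-6 + 11)) = √(-41402 + 158*5) = √(-41402 + 790) = √(-40612) = 2*I*√10153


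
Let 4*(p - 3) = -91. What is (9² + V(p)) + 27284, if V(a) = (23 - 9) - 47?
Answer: 27332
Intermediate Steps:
p = -79/4 (p = 3 + (¼)*(-91) = 3 - 91/4 = -79/4 ≈ -19.750)
V(a) = -33 (V(a) = 14 - 47 = -33)
(9² + V(p)) + 27284 = (9² - 33) + 27284 = (81 - 33) + 27284 = 48 + 27284 = 27332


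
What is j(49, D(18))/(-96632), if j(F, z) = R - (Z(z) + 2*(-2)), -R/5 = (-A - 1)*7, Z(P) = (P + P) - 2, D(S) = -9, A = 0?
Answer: -59/96632 ≈ -0.00061056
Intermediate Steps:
Z(P) = -2 + 2*P (Z(P) = 2*P - 2 = -2 + 2*P)
R = 35 (R = -5*(-1*0 - 1)*7 = -5*(0 - 1)*7 = -(-5)*7 = -5*(-7) = 35)
j(F, z) = 41 - 2*z (j(F, z) = 35 - ((-2 + 2*z) + 2*(-2)) = 35 - ((-2 + 2*z) - 4) = 35 - (-6 + 2*z) = 35 + (6 - 2*z) = 41 - 2*z)
j(49, D(18))/(-96632) = (41 - 2*(-9))/(-96632) = (41 + 18)*(-1/96632) = 59*(-1/96632) = -59/96632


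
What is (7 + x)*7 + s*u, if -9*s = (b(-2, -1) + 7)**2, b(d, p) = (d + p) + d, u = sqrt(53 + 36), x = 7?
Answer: 98 - 4*sqrt(89)/9 ≈ 93.807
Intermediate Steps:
u = sqrt(89) ≈ 9.4340
b(d, p) = p + 2*d
s = -4/9 (s = -((-1 + 2*(-2)) + 7)**2/9 = -((-1 - 4) + 7)**2/9 = -(-5 + 7)**2/9 = -1/9*2**2 = -1/9*4 = -4/9 ≈ -0.44444)
(7 + x)*7 + s*u = (7 + 7)*7 - 4*sqrt(89)/9 = 14*7 - 4*sqrt(89)/9 = 98 - 4*sqrt(89)/9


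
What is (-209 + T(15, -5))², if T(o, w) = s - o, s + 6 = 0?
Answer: 52900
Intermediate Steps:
s = -6 (s = -6 + 0 = -6)
T(o, w) = -6 - o
(-209 + T(15, -5))² = (-209 + (-6 - 1*15))² = (-209 + (-6 - 15))² = (-209 - 21)² = (-230)² = 52900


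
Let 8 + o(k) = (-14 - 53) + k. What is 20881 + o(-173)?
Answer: 20633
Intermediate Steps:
o(k) = -75 + k (o(k) = -8 + ((-14 - 53) + k) = -8 + (-67 + k) = -75 + k)
20881 + o(-173) = 20881 + (-75 - 173) = 20881 - 248 = 20633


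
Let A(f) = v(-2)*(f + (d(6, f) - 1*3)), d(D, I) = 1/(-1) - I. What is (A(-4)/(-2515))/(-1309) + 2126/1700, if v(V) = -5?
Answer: 41171253/32921350 ≈ 1.2506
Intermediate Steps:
d(D, I) = -1 - I
A(f) = 20 (A(f) = -5*(f + ((-1 - f) - 1*3)) = -5*(f + ((-1 - f) - 3)) = -5*(f + (-4 - f)) = -5*(-4) = 20)
(A(-4)/(-2515))/(-1309) + 2126/1700 = (20/(-2515))/(-1309) + 2126/1700 = (20*(-1/2515))*(-1/1309) + 2126*(1/1700) = -4/503*(-1/1309) + 1063/850 = 4/658427 + 1063/850 = 41171253/32921350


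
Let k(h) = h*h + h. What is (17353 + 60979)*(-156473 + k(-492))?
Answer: 6665974868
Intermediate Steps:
k(h) = h + h² (k(h) = h² + h = h + h²)
(17353 + 60979)*(-156473 + k(-492)) = (17353 + 60979)*(-156473 - 492*(1 - 492)) = 78332*(-156473 - 492*(-491)) = 78332*(-156473 + 241572) = 78332*85099 = 6665974868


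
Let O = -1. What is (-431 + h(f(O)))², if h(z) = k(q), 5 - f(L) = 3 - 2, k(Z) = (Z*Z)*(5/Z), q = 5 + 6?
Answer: 141376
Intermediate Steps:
q = 11
k(Z) = 5*Z (k(Z) = Z²*(5/Z) = 5*Z)
f(L) = 4 (f(L) = 5 - (3 - 2) = 5 - 1*1 = 5 - 1 = 4)
h(z) = 55 (h(z) = 5*11 = 55)
(-431 + h(f(O)))² = (-431 + 55)² = (-376)² = 141376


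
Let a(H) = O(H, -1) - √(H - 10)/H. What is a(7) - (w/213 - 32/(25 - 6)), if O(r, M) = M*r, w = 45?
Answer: -7456/1349 - I*√3/7 ≈ -5.5271 - 0.24744*I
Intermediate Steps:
a(H) = -H - √(-10 + H)/H (a(H) = -H - √(H - 10)/H = -H - √(-10 + H)/H)
a(7) - (w/213 - 32/(25 - 6)) = (-1*7 - 1*√(-10 + 7)/7) - (45/213 - 32/(25 - 6)) = (-7 - 1*⅐*√(-3)) - (45*(1/213) - 32/19) = (-7 - 1*⅐*I*√3) - (15/71 - 32*1/19) = (-7 - I*√3/7) - (15/71 - 32/19) = (-7 - I*√3/7) - 1*(-1987/1349) = (-7 - I*√3/7) + 1987/1349 = -7456/1349 - I*√3/7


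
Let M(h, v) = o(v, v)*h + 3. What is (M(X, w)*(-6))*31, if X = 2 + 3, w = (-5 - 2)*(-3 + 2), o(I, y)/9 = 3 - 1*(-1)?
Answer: -34038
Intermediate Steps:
o(I, y) = 36 (o(I, y) = 9*(3 - 1*(-1)) = 9*(3 + 1) = 9*4 = 36)
w = 7 (w = -7*(-1) = 7)
X = 5
M(h, v) = 3 + 36*h (M(h, v) = 36*h + 3 = 3 + 36*h)
(M(X, w)*(-6))*31 = ((3 + 36*5)*(-6))*31 = ((3 + 180)*(-6))*31 = (183*(-6))*31 = -1098*31 = -34038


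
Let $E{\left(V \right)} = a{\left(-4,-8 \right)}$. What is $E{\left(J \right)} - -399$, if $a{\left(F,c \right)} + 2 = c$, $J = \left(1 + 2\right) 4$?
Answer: $389$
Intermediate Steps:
$J = 12$ ($J = 3 \cdot 4 = 12$)
$a{\left(F,c \right)} = -2 + c$
$E{\left(V \right)} = -10$ ($E{\left(V \right)} = -2 - 8 = -10$)
$E{\left(J \right)} - -399 = -10 - -399 = -10 + 399 = 389$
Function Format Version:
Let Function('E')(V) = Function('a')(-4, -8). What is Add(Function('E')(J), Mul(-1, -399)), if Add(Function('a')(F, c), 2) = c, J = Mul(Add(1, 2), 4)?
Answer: 389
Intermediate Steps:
J = 12 (J = Mul(3, 4) = 12)
Function('a')(F, c) = Add(-2, c)
Function('E')(V) = -10 (Function('E')(V) = Add(-2, -8) = -10)
Add(Function('E')(J), Mul(-1, -399)) = Add(-10, Mul(-1, -399)) = Add(-10, 399) = 389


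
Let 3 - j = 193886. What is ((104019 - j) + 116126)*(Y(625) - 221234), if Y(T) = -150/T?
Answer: -2289929247968/25 ≈ -9.1597e+10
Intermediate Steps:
j = -193883 (j = 3 - 1*193886 = 3 - 193886 = -193883)
((104019 - j) + 116126)*(Y(625) - 221234) = ((104019 - 1*(-193883)) + 116126)*(-150/625 - 221234) = ((104019 + 193883) + 116126)*(-150*1/625 - 221234) = (297902 + 116126)*(-6/25 - 221234) = 414028*(-5530856/25) = -2289929247968/25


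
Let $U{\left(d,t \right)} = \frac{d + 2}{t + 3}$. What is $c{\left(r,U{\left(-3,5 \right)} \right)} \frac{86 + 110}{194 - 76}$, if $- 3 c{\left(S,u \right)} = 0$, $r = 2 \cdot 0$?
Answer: $0$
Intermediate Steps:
$r = 0$
$U{\left(d,t \right)} = \frac{2 + d}{3 + t}$
$c{\left(S,u \right)} = 0$ ($c{\left(S,u \right)} = \left(- \frac{1}{3}\right) 0 = 0$)
$c{\left(r,U{\left(-3,5 \right)} \right)} \frac{86 + 110}{194 - 76} = 0 \frac{86 + 110}{194 - 76} = 0 \cdot \frac{196}{118} = 0 \cdot 196 \cdot \frac{1}{118} = 0 \cdot \frac{98}{59} = 0$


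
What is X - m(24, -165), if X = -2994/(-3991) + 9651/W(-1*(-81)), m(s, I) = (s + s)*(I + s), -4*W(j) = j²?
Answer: 59028441146/8728317 ≈ 6762.9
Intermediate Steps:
W(j) = -j²/4
m(s, I) = 2*s*(I + s) (m(s, I) = (2*s)*(I + s) = 2*s*(I + s))
X = -44808310/8728317 (X = -2994/(-3991) + 9651/((-(-1*(-81))²/4)) = -2994*(-1/3991) + 9651/((-¼*81²)) = 2994/3991 + 9651/((-¼*6561)) = 2994/3991 + 9651/(-6561/4) = 2994/3991 + 9651*(-4/6561) = 2994/3991 - 12868/2187 = -44808310/8728317 ≈ -5.1337)
X - m(24, -165) = -44808310/8728317 - 2*24*(-165 + 24) = -44808310/8728317 - 2*24*(-141) = -44808310/8728317 - 1*(-6768) = -44808310/8728317 + 6768 = 59028441146/8728317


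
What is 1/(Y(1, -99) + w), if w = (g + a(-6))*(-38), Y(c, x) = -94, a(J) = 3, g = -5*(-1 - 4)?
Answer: -1/1158 ≈ -0.00086356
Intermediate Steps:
g = 25 (g = -5*(-5) = 25)
w = -1064 (w = (25 + 3)*(-38) = 28*(-38) = -1064)
1/(Y(1, -99) + w) = 1/(-94 - 1064) = 1/(-1158) = -1/1158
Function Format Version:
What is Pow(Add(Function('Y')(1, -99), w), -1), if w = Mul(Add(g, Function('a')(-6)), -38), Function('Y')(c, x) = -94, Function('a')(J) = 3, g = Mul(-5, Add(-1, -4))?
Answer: Rational(-1, 1158) ≈ -0.00086356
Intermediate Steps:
g = 25 (g = Mul(-5, -5) = 25)
w = -1064 (w = Mul(Add(25, 3), -38) = Mul(28, -38) = -1064)
Pow(Add(Function('Y')(1, -99), w), -1) = Pow(Add(-94, -1064), -1) = Pow(-1158, -1) = Rational(-1, 1158)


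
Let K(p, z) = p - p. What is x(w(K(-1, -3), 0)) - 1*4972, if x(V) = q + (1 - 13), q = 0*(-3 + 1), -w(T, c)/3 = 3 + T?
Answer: -4984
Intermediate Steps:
K(p, z) = 0
w(T, c) = -9 - 3*T (w(T, c) = -3*(3 + T) = -9 - 3*T)
q = 0 (q = 0*(-2) = 0)
x(V) = -12 (x(V) = 0 + (1 - 13) = 0 - 12 = -12)
x(w(K(-1, -3), 0)) - 1*4972 = -12 - 1*4972 = -12 - 4972 = -4984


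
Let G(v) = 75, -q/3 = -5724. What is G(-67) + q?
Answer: 17247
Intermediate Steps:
q = 17172 (q = -3*(-5724) = 17172)
G(-67) + q = 75 + 17172 = 17247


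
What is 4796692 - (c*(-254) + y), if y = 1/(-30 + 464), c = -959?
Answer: 1976048003/434 ≈ 4.5531e+6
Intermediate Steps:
y = 1/434 ≈ 0.0023041
4796692 - (c*(-254) + y) = 4796692 - (-959*(-254) + 1/434) = 4796692 - (243586 + 1/434) = 4796692 - 1*105716325/434 = 4796692 - 105716325/434 = 1976048003/434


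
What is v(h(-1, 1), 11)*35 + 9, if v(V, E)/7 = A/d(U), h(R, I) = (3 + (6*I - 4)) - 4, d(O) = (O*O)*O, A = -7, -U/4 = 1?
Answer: 2291/64 ≈ 35.797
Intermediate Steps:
U = -4 (U = -4*1 = -4)
d(O) = O**3 (d(O) = O**2*O = O**3)
h(R, I) = -5 + 6*I (h(R, I) = (3 + (-4 + 6*I)) - 4 = (-1 + 6*I) - 4 = -5 + 6*I)
v(V, E) = 49/64 (v(V, E) = 7*(-7/((-4)**3)) = 7*(-7/(-64)) = 7*(-7*(-1/64)) = 7*(7/64) = 49/64)
v(h(-1, 1), 11)*35 + 9 = (49/64)*35 + 9 = 1715/64 + 9 = 2291/64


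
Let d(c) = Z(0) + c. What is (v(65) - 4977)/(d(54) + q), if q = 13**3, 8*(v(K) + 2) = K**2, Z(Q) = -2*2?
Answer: -11869/5992 ≈ -1.9808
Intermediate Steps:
Z(Q) = -4
v(K) = -2 + K**2/8
q = 2197
d(c) = -4 + c
(v(65) - 4977)/(d(54) + q) = ((-2 + (1/8)*65**2) - 4977)/((-4 + 54) + 2197) = ((-2 + (1/8)*4225) - 4977)/(50 + 2197) = ((-2 + 4225/8) - 4977)/2247 = (4209/8 - 4977)*(1/2247) = -35607/8*1/2247 = -11869/5992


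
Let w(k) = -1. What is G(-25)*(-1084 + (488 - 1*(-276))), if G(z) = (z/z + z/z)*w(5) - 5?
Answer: 2240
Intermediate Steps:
G(z) = -7 (G(z) = (z/z + z/z)*(-1) - 5 = (1 + 1)*(-1) - 5 = 2*(-1) - 5 = -2 - 5 = -7)
G(-25)*(-1084 + (488 - 1*(-276))) = -7*(-1084 + (488 - 1*(-276))) = -7*(-1084 + (488 + 276)) = -7*(-1084 + 764) = -7*(-320) = 2240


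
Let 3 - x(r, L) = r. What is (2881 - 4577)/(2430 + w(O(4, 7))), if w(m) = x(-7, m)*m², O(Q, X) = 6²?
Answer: -848/7695 ≈ -0.11020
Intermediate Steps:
x(r, L) = 3 - r
O(Q, X) = 36
w(m) = 10*m² (w(m) = (3 - 1*(-7))*m² = (3 + 7)*m² = 10*m²)
(2881 - 4577)/(2430 + w(O(4, 7))) = (2881 - 4577)/(2430 + 10*36²) = -1696/(2430 + 10*1296) = -1696/(2430 + 12960) = -1696/15390 = -1696*1/15390 = -848/7695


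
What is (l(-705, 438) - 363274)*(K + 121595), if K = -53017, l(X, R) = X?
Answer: -24960951862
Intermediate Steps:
(l(-705, 438) - 363274)*(K + 121595) = (-705 - 363274)*(-53017 + 121595) = -363979*68578 = -24960951862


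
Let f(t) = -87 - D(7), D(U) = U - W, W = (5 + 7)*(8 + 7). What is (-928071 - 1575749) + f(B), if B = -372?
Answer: -2503734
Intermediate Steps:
W = 180 (W = 12*15 = 180)
D(U) = -180 + U (D(U) = U - 1*180 = U - 180 = -180 + U)
f(t) = 86 (f(t) = -87 - (-180 + 7) = -87 - 1*(-173) = -87 + 173 = 86)
(-928071 - 1575749) + f(B) = (-928071 - 1575749) + 86 = -2503820 + 86 = -2503734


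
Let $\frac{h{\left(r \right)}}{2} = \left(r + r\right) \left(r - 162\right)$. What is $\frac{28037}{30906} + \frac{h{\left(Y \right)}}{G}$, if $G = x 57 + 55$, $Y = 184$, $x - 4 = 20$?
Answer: $\frac{540326603}{43979238} \approx 12.286$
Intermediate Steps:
$x = 24$ ($x = 4 + 20 = 24$)
$h{\left(r \right)} = 4 r \left(-162 + r\right)$ ($h{\left(r \right)} = 2 \left(r + r\right) \left(r - 162\right) = 2 \cdot 2 r \left(-162 + r\right) = 4 r \left(-162 + r\right)$)
$G = 1423$ ($G = 24 \cdot 57 + 55 = 1368 + 55 = 1423$)
$\frac{28037}{30906} + \frac{h{\left(Y \right)}}{G} = \frac{28037}{30906} + \frac{4 \cdot 184 \left(-162 + 184\right)}{1423} = 28037 \cdot \frac{1}{30906} + 4 \cdot 184 \cdot 22 \cdot \frac{1}{1423} = \frac{28037}{30906} + 16192 \cdot \frac{1}{1423} = \frac{28037}{30906} + \frac{16192}{1423} = \frac{540326603}{43979238}$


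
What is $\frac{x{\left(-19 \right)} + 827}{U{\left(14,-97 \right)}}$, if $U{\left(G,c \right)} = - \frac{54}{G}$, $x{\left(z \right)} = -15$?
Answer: $- \frac{5684}{27} \approx -210.52$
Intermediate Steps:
$\frac{x{\left(-19 \right)} + 827}{U{\left(14,-97 \right)}} = \frac{-15 + 827}{\left(-54\right) \frac{1}{14}} = \frac{812}{\left(-54\right) \frac{1}{14}} = \frac{812}{- \frac{27}{7}} = 812 \left(- \frac{7}{27}\right) = - \frac{5684}{27}$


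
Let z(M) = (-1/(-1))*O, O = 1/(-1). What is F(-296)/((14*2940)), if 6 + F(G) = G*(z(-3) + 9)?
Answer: -1187/20580 ≈ -0.057677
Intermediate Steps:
O = -1
z(M) = -1 (z(M) = -1/(-1)*(-1) = -1*(-1)*(-1) = 1*(-1) = -1)
F(G) = -6 + 8*G (F(G) = -6 + G*(-1 + 9) = -6 + G*8 = -6 + 8*G)
F(-296)/((14*2940)) = (-6 + 8*(-296))/((14*2940)) = (-6 - 2368)/41160 = -2374*1/41160 = -1187/20580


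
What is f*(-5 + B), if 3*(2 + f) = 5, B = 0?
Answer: 5/3 ≈ 1.6667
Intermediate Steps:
f = -⅓ (f = -2 + (⅓)*5 = -2 + 5/3 = -⅓ ≈ -0.33333)
f*(-5 + B) = -(-5 + 0)/3 = -⅓*(-5) = 5/3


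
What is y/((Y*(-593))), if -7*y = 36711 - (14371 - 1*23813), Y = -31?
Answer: -46153/128681 ≈ -0.35866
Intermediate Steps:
y = -46153/7 (y = -(36711 - (14371 - 1*23813))/7 = -(36711 - (14371 - 23813))/7 = -(36711 - 1*(-9442))/7 = -(36711 + 9442)/7 = -⅐*46153 = -46153/7 ≈ -6593.3)
y/((Y*(-593))) = -46153/(7*((-31*(-593)))) = -46153/7/18383 = -46153/7*1/18383 = -46153/128681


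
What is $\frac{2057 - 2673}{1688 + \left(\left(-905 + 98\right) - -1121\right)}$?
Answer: $- \frac{4}{13} \approx -0.30769$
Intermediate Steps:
$\frac{2057 - 2673}{1688 + \left(\left(-905 + 98\right) - -1121\right)} = - \frac{616}{1688 + \left(-807 + 1121\right)} = - \frac{616}{1688 + 314} = - \frac{616}{2002} = \left(-616\right) \frac{1}{2002} = - \frac{4}{13}$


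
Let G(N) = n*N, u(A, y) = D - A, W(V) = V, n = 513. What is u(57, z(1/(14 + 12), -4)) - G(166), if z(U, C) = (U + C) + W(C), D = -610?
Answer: -85825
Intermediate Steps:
z(U, C) = U + 2*C (z(U, C) = (U + C) + C = (C + U) + C = U + 2*C)
u(A, y) = -610 - A
G(N) = 513*N
u(57, z(1/(14 + 12), -4)) - G(166) = (-610 - 1*57) - 513*166 = (-610 - 57) - 1*85158 = -667 - 85158 = -85825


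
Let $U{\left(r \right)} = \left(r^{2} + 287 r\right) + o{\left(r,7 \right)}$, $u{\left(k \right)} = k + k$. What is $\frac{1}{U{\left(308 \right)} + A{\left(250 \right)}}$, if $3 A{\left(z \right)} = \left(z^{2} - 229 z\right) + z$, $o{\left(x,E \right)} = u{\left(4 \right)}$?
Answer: $\frac{3}{555304} \approx 5.4024 \cdot 10^{-6}$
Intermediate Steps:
$u{\left(k \right)} = 2 k$
$o{\left(x,E \right)} = 8$ ($o{\left(x,E \right)} = 2 \cdot 4 = 8$)
$A{\left(z \right)} = - 76 z + \frac{z^{2}}{3}$ ($A{\left(z \right)} = \frac{\left(z^{2} - 229 z\right) + z}{3} = \frac{z^{2} - 228 z}{3} = - 76 z + \frac{z^{2}}{3}$)
$U{\left(r \right)} = 8 + r^{2} + 287 r$ ($U{\left(r \right)} = \left(r^{2} + 287 r\right) + 8 = 8 + r^{2} + 287 r$)
$\frac{1}{U{\left(308 \right)} + A{\left(250 \right)}} = \frac{1}{\left(8 + 308^{2} + 287 \cdot 308\right) + \frac{1}{3} \cdot 250 \left(-228 + 250\right)} = \frac{1}{\left(8 + 94864 + 88396\right) + \frac{1}{3} \cdot 250 \cdot 22} = \frac{1}{183268 + \frac{5500}{3}} = \frac{1}{\frac{555304}{3}} = \frac{3}{555304}$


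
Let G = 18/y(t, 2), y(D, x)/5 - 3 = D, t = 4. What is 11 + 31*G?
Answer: 943/35 ≈ 26.943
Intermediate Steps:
y(D, x) = 15 + 5*D
G = 18/35 (G = 18/(15 + 5*4) = 18/(15 + 20) = 18/35 ≈ 0.51429)
11 + 31*G = 11 + 31*(18/35) = 11 + 558/35 = 943/35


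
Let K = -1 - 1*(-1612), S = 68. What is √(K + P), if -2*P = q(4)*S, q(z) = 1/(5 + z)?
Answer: √14465/3 ≈ 40.090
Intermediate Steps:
K = 1611 (K = -1 + 1612 = 1611)
P = -34/9 (P = -68/(2*(5 + 4)) = -68/(2*9) = -68/18 = -½*68/9 = -34/9 ≈ -3.7778)
√(K + P) = √(1611 - 34/9) = √(14465/9) = √14465/3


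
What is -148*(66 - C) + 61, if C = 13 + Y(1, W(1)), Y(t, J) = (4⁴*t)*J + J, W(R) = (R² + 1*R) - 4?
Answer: -83855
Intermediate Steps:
W(R) = -4 + R + R² (W(R) = (R² + R) - 4 = (R + R²) - 4 = -4 + R + R²)
Y(t, J) = J + 256*J*t (Y(t, J) = (256*t)*J + J = 256*J*t + J = J + 256*J*t)
C = -501 (C = 13 + (-4 + 1 + 1²)*(1 + 256*1) = 13 + (-4 + 1 + 1)*(1 + 256) = 13 - 2*257 = 13 - 514 = -501)
-148*(66 - C) + 61 = -148*(66 - 1*(-501)) + 61 = -148*(66 + 501) + 61 = -148*567 + 61 = -83916 + 61 = -83855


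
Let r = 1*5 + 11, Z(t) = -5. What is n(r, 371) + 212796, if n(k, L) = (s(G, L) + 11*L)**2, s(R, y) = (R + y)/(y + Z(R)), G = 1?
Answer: 62794307925/3721 ≈ 1.6876e+7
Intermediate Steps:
s(R, y) = (R + y)/(-5 + y) (s(R, y) = (R + y)/(y - 5) = (R + y)/(-5 + y))
r = 16 (r = 5 + 11 = 16)
n(k, L) = (11*L + (1 + L)/(-5 + L))**2 (n(k, L) = ((1 + L)/(-5 + L) + 11*L)**2 = (11*L + (1 + L)/(-5 + L))**2)
n(r, 371) + 212796 = (1 + 371 + 11*371*(-5 + 371))**2/(-5 + 371)**2 + 212796 = (1 + 371 + 11*371*366)**2/366**2 + 212796 = (1 + 371 + 1493646)**2/133956 + 212796 = (1/133956)*1494018**2 + 212796 = (1/133956)*2232089784324 + 212796 = 62002494009/3721 + 212796 = 62794307925/3721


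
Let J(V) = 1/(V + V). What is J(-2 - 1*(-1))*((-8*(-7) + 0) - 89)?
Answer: 33/2 ≈ 16.500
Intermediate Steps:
J(V) = 1/(2*V)
J(-2 - 1*(-1))*((-8*(-7) + 0) - 89) = (1/(2*(-2 - 1*(-1))))*((-8*(-7) + 0) - 89) = (1/(2*(-2 + 1)))*((56 + 0) - 89) = ((½)/(-1))*(56 - 89) = ((½)*(-1))*(-33) = -½*(-33) = 33/2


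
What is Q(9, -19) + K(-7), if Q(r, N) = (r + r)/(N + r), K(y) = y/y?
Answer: -⅘ ≈ -0.80000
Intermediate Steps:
K(y) = 1
Q(r, N) = 2*r/(N + r) (Q(r, N) = (2*r)/(N + r) = 2*r/(N + r))
Q(9, -19) + K(-7) = 2*9/(-19 + 9) + 1 = 2*9/(-10) + 1 = 2*9*(-⅒) + 1 = -9/5 + 1 = -⅘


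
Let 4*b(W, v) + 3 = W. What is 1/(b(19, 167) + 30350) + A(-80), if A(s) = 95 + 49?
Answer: 4370977/30354 ≈ 144.00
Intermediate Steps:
b(W, v) = -¾ + W/4
A(s) = 144
1/(b(19, 167) + 30350) + A(-80) = 1/((-¾ + (¼)*19) + 30350) + 144 = 1/((-¾ + 19/4) + 30350) + 144 = 1/(4 + 30350) + 144 = 1/30354 + 144 = 4370977/30354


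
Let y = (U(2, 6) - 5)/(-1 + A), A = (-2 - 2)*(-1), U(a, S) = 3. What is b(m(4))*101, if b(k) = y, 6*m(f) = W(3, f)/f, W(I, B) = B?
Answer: -202/3 ≈ -67.333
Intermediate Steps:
A = 4 (A = -4*(-1) = 4)
y = -2/3 (y = (3 - 5)/(-1 + 4) = -2/3 ≈ -0.66667)
m(f) = 1/6 (m(f) = (f/f)/6 = (1/6)*1 = 1/6)
b(k) = -2/3
b(m(4))*101 = -2/3*101 = -202/3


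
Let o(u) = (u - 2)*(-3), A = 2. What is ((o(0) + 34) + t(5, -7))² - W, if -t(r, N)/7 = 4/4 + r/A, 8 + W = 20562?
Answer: -81255/4 ≈ -20314.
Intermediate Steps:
W = 20554 (W = -8 + 20562 = 20554)
t(r, N) = -7 - 7*r/2 (t(r, N) = -7*(4/4 + r/2) = -7*(4*(¼) + r*(½)) = -7*(1 + r/2) = -7 - 7*r/2)
o(u) = 6 - 3*u (o(u) = (-2 + u)*(-3) = 6 - 3*u)
((o(0) + 34) + t(5, -7))² - W = (((6 - 3*0) + 34) + (-7 - 7/2*5))² - 1*20554 = (((6 + 0) + 34) + (-7 - 35/2))² - 20554 = ((6 + 34) - 49/2)² - 20554 = (40 - 49/2)² - 20554 = (31/2)² - 20554 = 961/4 - 20554 = -81255/4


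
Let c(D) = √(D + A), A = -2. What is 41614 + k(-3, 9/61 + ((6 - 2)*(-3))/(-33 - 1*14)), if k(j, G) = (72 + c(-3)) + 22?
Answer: 41708 + I*√5 ≈ 41708.0 + 2.2361*I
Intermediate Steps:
c(D) = √(-2 + D) (c(D) = √(D - 2) = √(-2 + D))
k(j, G) = 94 + I*√5 (k(j, G) = (72 + √(-2 - 3)) + 22 = (72 + √(-5)) + 22 = (72 + I*√5) + 22 = 94 + I*√5)
41614 + k(-3, 9/61 + ((6 - 2)*(-3))/(-33 - 1*14)) = 41614 + (94 + I*√5) = 41708 + I*√5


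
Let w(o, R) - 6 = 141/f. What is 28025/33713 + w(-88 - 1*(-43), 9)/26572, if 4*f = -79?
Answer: 29413354765/35384962522 ≈ 0.83124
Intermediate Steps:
f = -79/4 (f = (1/4)*(-79) = -79/4 ≈ -19.750)
w(o, R) = -90/79 (w(o, R) = 6 + 141/(-79/4) = 6 + 141*(-4/79) = 6 - 564/79 = -90/79)
28025/33713 + w(-88 - 1*(-43), 9)/26572 = 28025/33713 - 90/79/26572 = 28025*(1/33713) - 90/79*1/26572 = 28025/33713 - 45/1049594 = 29413354765/35384962522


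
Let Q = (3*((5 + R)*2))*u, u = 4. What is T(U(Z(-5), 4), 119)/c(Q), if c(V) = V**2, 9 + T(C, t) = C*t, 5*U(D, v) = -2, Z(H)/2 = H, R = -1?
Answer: -283/46080 ≈ -0.0061415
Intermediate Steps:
Z(H) = 2*H
U(D, v) = -2/5 (U(D, v) = (1/5)*(-2) = -2/5)
T(C, t) = -9 + C*t
Q = 96 (Q = (3*((5 - 1)*2))*4 = (3*(4*2))*4 = (3*8)*4 = 24*4 = 96)
T(U(Z(-5), 4), 119)/c(Q) = (-9 - 2/5*119)/(96**2) = (-9 - 238/5)/9216 = -283/5*1/9216 = -283/46080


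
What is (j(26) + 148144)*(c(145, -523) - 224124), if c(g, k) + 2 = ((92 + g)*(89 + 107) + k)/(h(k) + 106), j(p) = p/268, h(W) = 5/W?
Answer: -246155352008349519/7428022 ≈ -3.3139e+10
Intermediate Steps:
j(p) = p/268 (j(p) = p*(1/268) = p/268)
c(g, k) = -2 + (18032 + k + 196*g)/(106 + 5/k) (c(g, k) = -2 + ((92 + g)*(89 + 107) + k)/(5/k + 106) = -2 + ((92 + g)*196 + k)/(106 + 5/k) = -2 + ((18032 + 196*g) + k)/(106 + 5/k) = -2 + (18032 + k + 196*g)/(106 + 5/k))
(j(26) + 148144)*(c(145, -523) - 224124) = ((1/268)*26 + 148144)*((-10 - 523*(17820 - 523 + 196*145))/(5 + 106*(-523)) - 224124) = (13/134 + 148144)*((-10 - 523*(17820 - 523 + 28420))/(5 - 55438) - 224124) = 19851309*((-10 - 523*45717)/(-55433) - 224124)/134 = 19851309*(-(-10 - 23909991)/55433 - 224124)/134 = 19851309*(-1/55433*(-23910001) - 224124)/134 = 19851309*(23910001/55433 - 224124)/134 = (19851309/134)*(-12399955691/55433) = -246155352008349519/7428022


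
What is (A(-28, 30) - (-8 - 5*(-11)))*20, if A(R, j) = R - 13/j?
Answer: -4526/3 ≈ -1508.7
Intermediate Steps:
(A(-28, 30) - (-8 - 5*(-11)))*20 = ((-28 - 13/30) - (-8 - 5*(-11)))*20 = ((-28 - 13*1/30) - (-8 + 55))*20 = ((-28 - 13/30) - 1*47)*20 = (-853/30 - 47)*20 = -2263/30*20 = -4526/3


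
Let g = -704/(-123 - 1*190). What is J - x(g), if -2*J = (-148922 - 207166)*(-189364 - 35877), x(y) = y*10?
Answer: -12552179100092/313 ≈ -4.0103e+10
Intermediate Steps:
g = 704/313 (g = -704/(-123 - 190) = -704/(-313) = -704*(-1/313) = 704/313 ≈ 2.2492)
x(y) = 10*y
J = -40102808604 (J = -(-148922 - 207166)*(-189364 - 35877)/2 = -(-178044)*(-225241) = -1/2*80205617208 = -40102808604)
J - x(g) = -40102808604 - 10*704/313 = -40102808604 - 1*7040/313 = -40102808604 - 7040/313 = -12552179100092/313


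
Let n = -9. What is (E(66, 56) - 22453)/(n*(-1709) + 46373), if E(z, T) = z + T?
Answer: -22331/61754 ≈ -0.36161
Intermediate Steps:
E(z, T) = T + z
(E(66, 56) - 22453)/(n*(-1709) + 46373) = ((56 + 66) - 22453)/(-9*(-1709) + 46373) = (122 - 22453)/(15381 + 46373) = -22331/61754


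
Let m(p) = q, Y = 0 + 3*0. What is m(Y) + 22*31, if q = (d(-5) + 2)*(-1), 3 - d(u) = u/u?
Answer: 678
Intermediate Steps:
d(u) = 2 (d(u) = 3 - u/u = 3 - 1*1 = 3 - 1 = 2)
q = -4 (q = (2 + 2)*(-1) = 4*(-1) = -4)
Y = 0 (Y = 0 + 0 = 0)
m(p) = -4
m(Y) + 22*31 = -4 + 22*31 = -4 + 682 = 678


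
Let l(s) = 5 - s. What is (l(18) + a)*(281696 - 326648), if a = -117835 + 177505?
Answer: -2681701464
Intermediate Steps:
a = 59670
(l(18) + a)*(281696 - 326648) = ((5 - 1*18) + 59670)*(281696 - 326648) = ((5 - 18) + 59670)*(-44952) = (-13 + 59670)*(-44952) = 59657*(-44952) = -2681701464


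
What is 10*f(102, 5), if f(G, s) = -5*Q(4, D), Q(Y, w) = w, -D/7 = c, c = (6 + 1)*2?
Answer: 4900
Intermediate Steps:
c = 14 (c = 7*2 = 14)
D = -98 (D = -7*14 = -98)
f(G, s) = 490 (f(G, s) = -5*(-98) = 490)
10*f(102, 5) = 10*490 = 4900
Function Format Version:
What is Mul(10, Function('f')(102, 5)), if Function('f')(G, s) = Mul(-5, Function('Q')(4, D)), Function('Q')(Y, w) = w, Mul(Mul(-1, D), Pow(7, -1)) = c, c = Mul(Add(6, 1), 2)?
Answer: 4900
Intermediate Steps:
c = 14 (c = Mul(7, 2) = 14)
D = -98 (D = Mul(-7, 14) = -98)
Function('f')(G, s) = 490 (Function('f')(G, s) = Mul(-5, -98) = 490)
Mul(10, Function('f')(102, 5)) = Mul(10, 490) = 4900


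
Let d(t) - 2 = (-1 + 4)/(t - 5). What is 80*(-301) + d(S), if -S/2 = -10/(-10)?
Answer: -168549/7 ≈ -24078.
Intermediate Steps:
S = -2 (S = -(-2)*10/(-10) = -(-2)*10*(-⅒) = -(-2)*(-1) = -2*1 = -2)
d(t) = 2 + 3/(-5 + t) (d(t) = 2 + (-1 + 4)/(t - 5) = 2 + 3/(-5 + t))
80*(-301) + d(S) = 80*(-301) + (-7 + 2*(-2))/(-5 - 2) = -24080 + (-7 - 4)/(-7) = -24080 - ⅐*(-11) = -24080 + 11/7 = -168549/7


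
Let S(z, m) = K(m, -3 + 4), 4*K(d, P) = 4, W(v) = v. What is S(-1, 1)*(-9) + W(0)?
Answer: -9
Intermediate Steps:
K(d, P) = 1 (K(d, P) = (1/4)*4 = 1)
S(z, m) = 1
S(-1, 1)*(-9) + W(0) = 1*(-9) + 0 = -9 + 0 = -9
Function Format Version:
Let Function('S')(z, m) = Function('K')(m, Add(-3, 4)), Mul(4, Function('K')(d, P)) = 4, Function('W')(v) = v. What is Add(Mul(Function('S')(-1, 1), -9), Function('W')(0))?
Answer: -9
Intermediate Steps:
Function('K')(d, P) = 1 (Function('K')(d, P) = Mul(Rational(1, 4), 4) = 1)
Function('S')(z, m) = 1
Add(Mul(Function('S')(-1, 1), -9), Function('W')(0)) = Add(Mul(1, -9), 0) = Add(-9, 0) = -9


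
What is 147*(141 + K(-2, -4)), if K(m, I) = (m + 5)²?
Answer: 22050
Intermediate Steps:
K(m, I) = (5 + m)²
147*(141 + K(-2, -4)) = 147*(141 + (5 - 2)²) = 147*(141 + 3²) = 147*(141 + 9) = 147*150 = 22050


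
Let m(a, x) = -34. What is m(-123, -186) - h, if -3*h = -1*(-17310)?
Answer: 5736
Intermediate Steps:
h = -5770 (h = -(-1)*(-17310)/3 = -⅓*17310 = -5770)
m(-123, -186) - h = -34 - 1*(-5770) = -34 + 5770 = 5736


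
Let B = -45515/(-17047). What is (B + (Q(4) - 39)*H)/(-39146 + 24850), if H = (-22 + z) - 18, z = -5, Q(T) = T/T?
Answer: -29195885/243703912 ≈ -0.11980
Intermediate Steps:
Q(T) = 1
H = -45 (H = (-22 - 5) - 18 = -27 - 18 = -45)
B = 45515/17047 (B = -45515*(-1/17047) = 45515/17047 ≈ 2.6700)
(B + (Q(4) - 39)*H)/(-39146 + 24850) = (45515/17047 + (1 - 39)*(-45))/(-39146 + 24850) = (45515/17047 - 38*(-45))/(-14296) = (45515/17047 + 1710)*(-1/14296) = (29195885/17047)*(-1/14296) = -29195885/243703912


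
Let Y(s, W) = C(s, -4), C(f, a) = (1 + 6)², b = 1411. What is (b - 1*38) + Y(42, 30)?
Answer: 1422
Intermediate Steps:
C(f, a) = 49 (C(f, a) = 7² = 49)
Y(s, W) = 49
(b - 1*38) + Y(42, 30) = (1411 - 1*38) + 49 = (1411 - 38) + 49 = 1373 + 49 = 1422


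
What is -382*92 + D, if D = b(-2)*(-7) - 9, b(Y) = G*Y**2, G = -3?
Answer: -35069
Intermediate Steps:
b(Y) = -3*Y**2
D = 75 (D = -3*(-2)**2*(-7) - 9 = -3*4*(-7) - 9 = -12*(-7) - 9 = 84 - 9 = 75)
-382*92 + D = -382*92 + 75 = -35144 + 75 = -35069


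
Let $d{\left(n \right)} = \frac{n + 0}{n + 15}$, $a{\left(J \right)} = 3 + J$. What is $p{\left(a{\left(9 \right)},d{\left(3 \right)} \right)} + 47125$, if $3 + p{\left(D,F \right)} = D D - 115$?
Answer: $47151$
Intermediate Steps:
$d{\left(n \right)} = \frac{n}{15 + n}$
$p{\left(D,F \right)} = -118 + D^{2}$ ($p{\left(D,F \right)} = -3 + \left(D D - 115\right) = -3 + \left(D^{2} - 115\right) = -3 + \left(-115 + D^{2}\right) = -118 + D^{2}$)
$p{\left(a{\left(9 \right)},d{\left(3 \right)} \right)} + 47125 = \left(-118 + \left(3 + 9\right)^{2}\right) + 47125 = \left(-118 + 12^{2}\right) + 47125 = \left(-118 + 144\right) + 47125 = 26 + 47125 = 47151$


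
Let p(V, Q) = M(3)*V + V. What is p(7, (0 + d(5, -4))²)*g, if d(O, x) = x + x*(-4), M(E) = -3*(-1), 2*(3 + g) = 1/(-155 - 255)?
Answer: -17227/205 ≈ -84.034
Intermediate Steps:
g = -2461/820 (g = -3 + 1/(2*(-155 - 255)) = -3 + (½)/(-410) = -3 + (½)*(-1/410) = -3 - 1/820 = -2461/820 ≈ -3.0012)
M(E) = 3
d(O, x) = -3*x (d(O, x) = x - 4*x = -3*x)
p(V, Q) = 4*V (p(V, Q) = 3*V + V = 4*V)
p(7, (0 + d(5, -4))²)*g = (4*7)*(-2461/820) = 28*(-2461/820) = -17227/205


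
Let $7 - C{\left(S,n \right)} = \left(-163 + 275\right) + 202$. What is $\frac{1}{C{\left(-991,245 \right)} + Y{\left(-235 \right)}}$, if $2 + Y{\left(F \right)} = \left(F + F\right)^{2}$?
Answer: $\frac{1}{220591} \approx 4.5333 \cdot 10^{-6}$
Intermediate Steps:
$Y{\left(F \right)} = -2 + 4 F^{2}$ ($Y{\left(F \right)} = -2 + \left(F + F\right)^{2} = -2 + \left(2 F\right)^{2} = -2 + 4 F^{2}$)
$C{\left(S,n \right)} = -307$ ($C{\left(S,n \right)} = 7 - \left(\left(-163 + 275\right) + 202\right) = 7 - \left(112 + 202\right) = 7 - 314 = -307$)
$\frac{1}{C{\left(-991,245 \right)} + Y{\left(-235 \right)}} = \frac{1}{-307 - \left(2 - 4 \left(-235\right)^{2}\right)} = \frac{1}{-307 + \left(-2 + 4 \cdot 55225\right)} = \frac{1}{-307 + \left(-2 + 220900\right)} = \frac{1}{-307 + 220898} = \frac{1}{220591}$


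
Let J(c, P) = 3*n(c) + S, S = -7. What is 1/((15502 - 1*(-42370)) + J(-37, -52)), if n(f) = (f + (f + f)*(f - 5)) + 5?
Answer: 1/67093 ≈ 1.4905e-5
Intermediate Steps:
n(f) = 5 + f + 2*f*(-5 + f) (n(f) = (f + (2*f)*(-5 + f)) + 5 = (f + 2*f*(-5 + f)) + 5 = 5 + f + 2*f*(-5 + f))
J(c, P) = 8 - 27*c + 6*c² (J(c, P) = 3*(5 - 9*c + 2*c²) - 7 = (15 - 27*c + 6*c²) - 7 = 8 - 27*c + 6*c²)
1/((15502 - 1*(-42370)) + J(-37, -52)) = 1/((15502 - 1*(-42370)) + (8 - 27*(-37) + 6*(-37)²)) = 1/((15502 + 42370) + (8 + 999 + 6*1369)) = 1/(57872 + (8 + 999 + 8214)) = 1/(57872 + 9221) = 1/67093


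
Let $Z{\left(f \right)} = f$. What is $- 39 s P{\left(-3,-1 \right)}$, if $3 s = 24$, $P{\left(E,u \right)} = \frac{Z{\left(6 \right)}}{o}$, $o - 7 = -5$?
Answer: $-936$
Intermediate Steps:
$o = 2$ ($o = 7 - 5 = 2$)
$P{\left(E,u \right)} = 3$ ($P{\left(E,u \right)} = \frac{6}{2} = 6 \cdot \frac{1}{2} = 3$)
$s = 8$ ($s = \frac{1}{3} \cdot 24 = 8$)
$- 39 s P{\left(-3,-1 \right)} = \left(-39\right) 8 \cdot 3 = \left(-312\right) 3 = -936$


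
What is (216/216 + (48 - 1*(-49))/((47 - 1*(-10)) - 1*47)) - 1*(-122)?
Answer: 1327/10 ≈ 132.70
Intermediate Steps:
(216/216 + (48 - 1*(-49))/((47 - 1*(-10)) - 1*47)) - 1*(-122) = (216*(1/216) + (48 + 49)/((47 + 10) - 47)) + 122 = (1 + 97/(57 - 47)) + 122 = (1 + 97/10) + 122 = 107/10 + 122 = 1327/10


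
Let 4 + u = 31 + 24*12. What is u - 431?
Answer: -116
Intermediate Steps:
u = 315 (u = -4 + (31 + 24*12) = -4 + (31 + 288) = -4 + 319 = 315)
u - 431 = 315 - 431 = -116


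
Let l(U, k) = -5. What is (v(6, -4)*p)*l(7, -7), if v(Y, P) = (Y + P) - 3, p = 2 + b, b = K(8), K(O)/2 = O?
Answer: 90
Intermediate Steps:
K(O) = 2*O
b = 16 (b = 2*8 = 16)
p = 18 (p = 2 + 16 = 18)
v(Y, P) = -3 + P + Y (v(Y, P) = (P + Y) - 3 = -3 + P + Y)
(v(6, -4)*p)*l(7, -7) = ((-3 - 4 + 6)*18)*(-5) = -1*18*(-5) = -18*(-5) = 90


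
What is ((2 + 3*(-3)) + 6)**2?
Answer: 1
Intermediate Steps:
((2 + 3*(-3)) + 6)**2 = ((2 - 9) + 6)**2 = (-7 + 6)**2 = (-1)**2 = 1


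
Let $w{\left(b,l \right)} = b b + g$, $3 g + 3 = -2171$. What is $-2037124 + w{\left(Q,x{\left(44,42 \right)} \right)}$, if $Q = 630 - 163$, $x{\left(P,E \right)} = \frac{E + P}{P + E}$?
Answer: $- \frac{5459279}{3} \approx -1.8198 \cdot 10^{6}$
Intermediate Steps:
$g = - \frac{2174}{3}$ ($g = -1 + \frac{1}{3} \left(-2171\right) = -1 - \frac{2171}{3} = - \frac{2174}{3} \approx -724.67$)
$x{\left(P,E \right)} = 1$ ($x{\left(P,E \right)} = \frac{E + P}{E + P} = 1$)
$Q = 467$
$w{\left(b,l \right)} = - \frac{2174}{3} + b^{2}$ ($w{\left(b,l \right)} = b b - \frac{2174}{3} = b^{2} - \frac{2174}{3} = - \frac{2174}{3} + b^{2}$)
$-2037124 + w{\left(Q,x{\left(44,42 \right)} \right)} = -2037124 - \left(\frac{2174}{3} - 467^{2}\right) = -2037124 + \left(- \frac{2174}{3} + 218089\right) = -2037124 + \frac{652093}{3} = - \frac{5459279}{3}$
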